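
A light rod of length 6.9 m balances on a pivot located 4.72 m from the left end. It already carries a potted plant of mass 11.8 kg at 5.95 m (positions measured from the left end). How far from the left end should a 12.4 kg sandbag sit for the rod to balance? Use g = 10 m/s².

About the pivot (at 4.72 m from the left end):
Potted plant: 11.8 × 10 = 118 N down at 5.95 m → arm 1.23 m, τ = 118 × 1.23 = 145.1 N·m clockwise.
Net moment of existing loads = 145.1 N·m clockwise.
The sandbag weighs 12.4 × 10 = 124 N and must supply an equal counterclockwise moment, so its lever arm about the pivot is 145.1 / 124 = 1.17 m.
That puts it at 4.72 − 1.17 = 3.55 m from the left end.

x ≈ 3.55 m from the left end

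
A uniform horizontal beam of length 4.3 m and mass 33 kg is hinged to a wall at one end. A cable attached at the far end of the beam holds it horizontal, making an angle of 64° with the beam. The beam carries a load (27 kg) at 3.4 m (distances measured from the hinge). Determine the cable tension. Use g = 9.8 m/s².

Taking torques about the hinge:
Beam weight: 33 × 9.8 = 323.4 N down at 2.15 m → arm 2.15 m, τ = 323.4 × 2.15 = 695.3 N·m clockwise.
Load: 27 × 9.8 = 264.6 N down at 3.4 m → arm 3.4 m, τ = 264.6 × 3.4 = 899.6 N·m clockwise.
Total clockwise load moment = 1595 N·m.
The cable tension T acts at 4.3 m; only its component perpendicular to the beam, T sinθ, produces torque. sin 64° = 0.8988.
Setting net torque to zero: T × 4.3 × 0.8988 = 1595 → T = 1595 / 3.865 = 413 N.

T ≈ 413 N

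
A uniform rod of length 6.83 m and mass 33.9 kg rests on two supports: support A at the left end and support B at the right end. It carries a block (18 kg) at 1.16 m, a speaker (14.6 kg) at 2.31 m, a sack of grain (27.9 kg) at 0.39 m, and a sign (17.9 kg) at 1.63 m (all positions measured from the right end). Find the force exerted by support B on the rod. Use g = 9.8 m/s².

R_B ≈ 799 N

Taking torques about support A:
Beam weight: 33.9 × 9.8 = 332.2 N down at 3.415 m → arm 3.415 m, τ = 332.2 × 3.415 = 1134 N·m clockwise.
Block: 18 × 9.8 = 176.4 N down at 1.16 m → arm 5.67 m, τ = 176.4 × 5.67 = 1000 N·m clockwise.
Speaker: 14.6 × 9.8 = 143.1 N down at 2.31 m → arm 4.52 m, τ = 143.1 × 4.52 = 646.8 N·m clockwise.
Sack of grain: 27.9 × 9.8 = 273.4 N down at 0.39 m → arm 6.44 m, τ = 273.4 × 6.44 = 1761 N·m clockwise.
Sign: 17.9 × 9.8 = 175.4 N down at 1.63 m → arm 5.2 m, τ = 175.4 × 5.2 = 912.1 N·m clockwise.
Net load moment about support A = 5454 N·m clockwise.
Reaction R at support B is upward at 0 m, arm 6.83 m → moment R × 6.83 counterclockwise.
Στ = 0 ⇒ R × 6.83 = 5454 ⇒ R = 799 N.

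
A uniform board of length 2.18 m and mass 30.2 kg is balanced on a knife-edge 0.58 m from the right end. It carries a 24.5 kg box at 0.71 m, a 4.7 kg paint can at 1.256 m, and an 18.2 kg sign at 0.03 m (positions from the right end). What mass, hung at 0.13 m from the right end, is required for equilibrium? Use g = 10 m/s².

Take moments about the knife-edge (at 0.58 m from the right end).
Beam weight: 30.2 × 10 = 302 N down at 1.09 m → arm 0.51 m, τ = 302 × 0.51 = 154 N·m counterclockwise.
Box: 24.5 × 10 = 245 N down at 0.71 m → arm 0.13 m, τ = 245 × 0.13 = 31.85 N·m counterclockwise.
Paint can: 4.7 × 10 = 47 N down at 1.256 m → arm 0.676 m, τ = 47 × 0.676 = 31.77 N·m counterclockwise.
Sign: 18.2 × 10 = 182 N down at 0.03 m → arm 0.55 m, τ = 182 × 0.55 = 100.1 N·m clockwise.
Net moment of known loads = 117.5 N·m counterclockwise.
An unknown mass m at 0.13 m has arm 0.45 m; its moment is m·g·0.45 clockwise.
Balancing moments: m × 10 × 0.45 = 117.5, giving m = 117.5 / (10 × 0.45) = 26.1 kg.

m ≈ 26.1 kg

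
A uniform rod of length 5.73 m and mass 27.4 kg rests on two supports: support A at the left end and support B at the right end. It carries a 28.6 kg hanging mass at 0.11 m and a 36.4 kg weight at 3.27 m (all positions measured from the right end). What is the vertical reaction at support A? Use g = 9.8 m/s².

R_A ≈ 343 N

Take moments about support B.
Beam weight: 27.4 × 9.8 = 268.5 N down at 2.865 m → arm 2.865 m, τ = 268.5 × 2.865 = 769.3 N·m counterclockwise.
Hanging mass: 28.6 × 9.8 = 280.3 N down at 0.11 m → arm 0.11 m, τ = 280.3 × 0.11 = 30.83 N·m counterclockwise.
Weight: 36.4 × 9.8 = 356.7 N down at 3.27 m → arm 3.27 m, τ = 356.7 × 3.27 = 1166 N·m counterclockwise.
Net load moment about support B = 1966 N·m counterclockwise.
Reaction R at support A is upward at 5.73 m, arm 5.73 m → moment R × 5.73 clockwise.
Setting net torque to zero: R × 5.73 = 1966 → R = 343 N.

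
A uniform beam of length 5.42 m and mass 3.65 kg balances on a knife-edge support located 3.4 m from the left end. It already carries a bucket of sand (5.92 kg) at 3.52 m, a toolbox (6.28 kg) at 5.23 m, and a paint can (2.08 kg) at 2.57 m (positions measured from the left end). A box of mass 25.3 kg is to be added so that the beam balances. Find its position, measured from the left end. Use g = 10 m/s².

Take moments about the knife-edge support (at 3.4 m from the left end).
Beam weight: 3.65 × 10 = 36.5 N down at 2.71 m → arm 0.69 m, τ = 36.5 × 0.69 = 25.18 N·m counterclockwise.
Bucket of sand: 5.92 × 10 = 59.2 N down at 3.52 m → arm 0.12 m, τ = 59.2 × 0.12 = 7.104 N·m clockwise.
Toolbox: 6.28 × 10 = 62.8 N down at 5.23 m → arm 1.83 m, τ = 62.8 × 1.83 = 114.9 N·m clockwise.
Paint can: 2.08 × 10 = 20.8 N down at 2.57 m → arm 0.83 m, τ = 20.8 × 0.83 = 17.26 N·m counterclockwise.
Net moment of existing loads = 79.56 N·m clockwise.
The box weighs 25.3 × 10 = 253 N and must supply an equal counterclockwise moment, so its lever arm about the knife-edge support is 79.56 / 253 = 0.314 m.
That puts it at 3.4 − 0.314 = 3.09 m from the left end.

x ≈ 3.09 m from the left end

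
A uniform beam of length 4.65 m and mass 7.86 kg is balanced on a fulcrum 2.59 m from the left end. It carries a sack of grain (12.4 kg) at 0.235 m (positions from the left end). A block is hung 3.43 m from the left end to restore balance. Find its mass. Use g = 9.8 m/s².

Take moments about the fulcrum (at 2.59 m from the left end).
Beam weight: 7.86 × 9.8 = 77.03 N down at 2.325 m → arm 0.265 m, τ = 77.03 × 0.265 = 20.41 N·m counterclockwise.
Sack of grain: 12.4 × 9.8 = 121.5 N down at 0.235 m → arm 2.355 m, τ = 121.5 × 2.355 = 286.1 N·m counterclockwise.
Net moment of known loads = 306.5 N·m counterclockwise.
An unknown mass m at 3.43 m has arm 0.84 m; its moment is m·g·0.84 clockwise.
Setting net torque to zero: m × 9.8 × 0.84 = 306.5 → m = 306.5 / (9.8 × 0.84) = 37.2 kg.

m ≈ 37.2 kg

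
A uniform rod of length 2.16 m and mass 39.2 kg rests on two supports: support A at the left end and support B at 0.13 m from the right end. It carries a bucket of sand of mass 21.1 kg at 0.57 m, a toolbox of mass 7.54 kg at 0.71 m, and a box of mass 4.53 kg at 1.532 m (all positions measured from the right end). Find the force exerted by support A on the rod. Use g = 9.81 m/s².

R_A ≈ 277 N

Taking torques about support B:
Beam weight: 39.2 × 9.81 = 384.6 N down at 1.08 m → arm 0.95 m, τ = 384.6 × 0.95 = 365.4 N·m counterclockwise.
Bucket of sand: 21.1 × 9.81 = 207 N down at 0.57 m → arm 0.44 m, τ = 207 × 0.44 = 91.08 N·m counterclockwise.
Toolbox: 7.54 × 9.81 = 73.97 N down at 0.71 m → arm 0.58 m, τ = 73.97 × 0.58 = 42.9 N·m counterclockwise.
Box: 4.53 × 9.81 = 44.44 N down at 1.532 m → arm 1.402 m, τ = 44.44 × 1.402 = 62.3 N·m counterclockwise.
Net load moment about support B = 561.7 N·m counterclockwise.
Reaction R at support A is upward at 2.16 m, arm 2.03 m → moment R × 2.03 clockwise.
Balancing moments: R × 2.03 = 561.7, giving R = 277 N.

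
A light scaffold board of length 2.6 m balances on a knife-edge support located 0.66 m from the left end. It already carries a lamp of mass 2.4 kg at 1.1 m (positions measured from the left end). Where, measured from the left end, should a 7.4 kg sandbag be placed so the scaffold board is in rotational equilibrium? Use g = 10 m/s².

Take moments about the knife-edge support (at 0.66 m from the left end).
Lamp: 2.4 × 10 = 24 N down at 1.1 m → arm 0.44 m, τ = 24 × 0.44 = 10.56 N·m clockwise.
Net moment of existing loads = 10.56 N·m clockwise.
The sandbag weighs 7.4 × 10 = 74 N and must supply an equal counterclockwise moment, so its lever arm about the knife-edge support is 10.56 / 74 = 0.143 m.
That puts it at 0.66 − 0.143 = 0.517 m from the left end.

x ≈ 0.517 m from the left end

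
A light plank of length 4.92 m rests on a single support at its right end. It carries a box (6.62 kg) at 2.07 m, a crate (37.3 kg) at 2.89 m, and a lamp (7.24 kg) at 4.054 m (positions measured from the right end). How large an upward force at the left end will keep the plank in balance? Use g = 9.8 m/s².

F ≈ 300 N

Take moments about the right end.
Box: 6.62 × 9.8 = 64.88 N down at 2.07 m → arm 2.07 m, τ = 64.88 × 2.07 = 134.3 N·m counterclockwise.
Crate: 37.3 × 9.8 = 365.5 N down at 2.89 m → arm 2.89 m, τ = 365.5 × 2.89 = 1056 N·m counterclockwise.
Lamp: 7.24 × 9.8 = 70.95 N down at 4.054 m → arm 4.054 m, τ = 70.95 × 4.054 = 287.6 N·m counterclockwise.
Net moment of the loads = 1478 N·m counterclockwise.
The upward force F acts at the left end, arm 4.92 m, giving F × 4.92 clockwise.
Setting net torque to zero: F × 4.92 = 1478 → F = 1478 / 4.92 = 300 N.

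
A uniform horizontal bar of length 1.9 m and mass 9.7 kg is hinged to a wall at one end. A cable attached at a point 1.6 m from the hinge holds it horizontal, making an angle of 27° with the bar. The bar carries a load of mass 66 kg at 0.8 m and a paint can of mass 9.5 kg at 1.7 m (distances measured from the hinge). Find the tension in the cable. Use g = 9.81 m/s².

Sum moments about the hinge (the unknown hinge reaction has zero arm there).
Beam weight: 9.7 × 9.81 = 95.16 N down at 0.95 m → arm 0.95 m, τ = 95.16 × 0.95 = 90.4 N·m clockwise.
Load: 66 × 9.81 = 647.5 N down at 0.8 m → arm 0.8 m, τ = 647.5 × 0.8 = 518 N·m clockwise.
Paint can: 9.5 × 9.81 = 93.2 N down at 1.7 m → arm 1.7 m, τ = 93.2 × 1.7 = 158.4 N·m clockwise.
Total clockwise load moment = 766.8 N·m.
The cable tension T acts at 1.6 m; only its component perpendicular to the bar, T sinθ, produces torque. sin 27° = 0.454.
Setting net torque to zero: T × 1.6 × 0.454 = 766.8 → T = 766.8 / 0.7264 = 1060 N.

T ≈ 1060 N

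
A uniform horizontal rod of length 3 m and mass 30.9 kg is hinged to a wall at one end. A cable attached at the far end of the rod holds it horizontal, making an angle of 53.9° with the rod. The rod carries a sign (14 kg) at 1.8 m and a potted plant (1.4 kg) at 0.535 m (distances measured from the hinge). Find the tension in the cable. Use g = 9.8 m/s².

Take moments about the hinge.
Beam weight: 30.9 × 9.8 = 302.8 N down at 1.5 m → arm 1.5 m, τ = 302.8 × 1.5 = 454.2 N·m clockwise.
Sign: 14 × 9.8 = 137.2 N down at 1.8 m → arm 1.8 m, τ = 137.2 × 1.8 = 247 N·m clockwise.
Potted plant: 1.4 × 9.8 = 13.72 N down at 0.535 m → arm 0.535 m, τ = 13.72 × 0.535 = 7.34 N·m clockwise.
Total clockwise load moment = 708.5 N·m.
The cable tension T acts at 3 m; only its component perpendicular to the rod, T sinθ, produces torque. sin 53.9° = 0.808.
Setting net torque to zero: T × 3 × 0.808 = 708.5 → T = 708.5 / 2.424 = 292 N.

T ≈ 292 N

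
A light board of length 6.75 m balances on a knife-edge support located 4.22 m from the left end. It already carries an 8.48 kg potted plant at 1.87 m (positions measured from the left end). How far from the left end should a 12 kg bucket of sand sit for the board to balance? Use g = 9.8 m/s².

x ≈ 5.88 m from the left end

Choose the knife-edge support (at 4.22 m from the left end) as the axis so the support reaction has zero arm there.
Potted plant: 8.48 × 9.8 = 83.1 N down at 1.87 m → arm 2.35 m, τ = 83.1 × 2.35 = 195.3 N·m counterclockwise.
Net moment of existing loads = 195.3 N·m counterclockwise.
The bucket of sand weighs 12 × 9.8 = 117.6 N and must supply an equal clockwise moment, so its lever arm about the knife-edge support is 195.3 / 117.6 = 1.66 m.
That puts it at 4.22 + 1.66 = 5.88 m from the left end.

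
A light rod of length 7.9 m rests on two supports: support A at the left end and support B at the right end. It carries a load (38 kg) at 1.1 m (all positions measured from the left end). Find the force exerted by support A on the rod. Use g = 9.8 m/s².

R_A ≈ 321 N

Sum moments about support B (its reaction then has zero moment arm).
Load: 38 × 9.8 = 372.4 N down at 1.1 m → arm 6.8 m, τ = 372.4 × 6.8 = 2532 N·m counterclockwise.
Net load moment about support B = 2532 N·m counterclockwise.
Reaction R at support A is upward at 0 m, arm 7.9 m → moment R × 7.9 clockwise.
Setting net torque to zero: R × 7.9 = 2532 → R = 321 N.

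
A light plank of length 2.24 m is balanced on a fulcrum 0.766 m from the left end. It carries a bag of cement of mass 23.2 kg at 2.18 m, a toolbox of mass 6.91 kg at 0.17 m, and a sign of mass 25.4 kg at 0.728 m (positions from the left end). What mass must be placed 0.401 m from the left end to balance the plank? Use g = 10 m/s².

About the fulcrum (at 0.766 m from the left end):
Bag of cement: 23.2 × 10 = 232 N down at 2.18 m → arm 1.414 m, τ = 232 × 1.414 = 328 N·m clockwise.
Toolbox: 6.91 × 10 = 69.1 N down at 0.17 m → arm 0.596 m, τ = 69.1 × 0.596 = 41.18 N·m counterclockwise.
Sign: 25.4 × 10 = 254 N down at 0.728 m → arm 0.038 m, τ = 254 × 0.038 = 9.652 N·m counterclockwise.
Net moment of known loads = 277.2 N·m clockwise.
An unknown mass m at 0.401 m has arm 0.365 m; its moment is m·g·0.365 counterclockwise.
Balancing moments: m × 10 × 0.365 = 277.2, giving m = 277.2 / (10 × 0.365) = 75.9 kg.

m ≈ 75.9 kg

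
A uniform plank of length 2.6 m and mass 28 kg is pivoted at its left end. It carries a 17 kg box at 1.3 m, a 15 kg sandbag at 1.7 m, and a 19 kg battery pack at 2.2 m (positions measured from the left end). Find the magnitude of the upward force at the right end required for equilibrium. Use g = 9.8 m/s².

F ≈ 474 N

Take moments about the left end.
Beam weight: 28 × 9.8 = 274.4 N down at 1.3 m → arm 1.3 m, τ = 274.4 × 1.3 = 356.7 N·m clockwise.
Box: 17 × 9.8 = 166.6 N down at 1.3 m → arm 1.3 m, τ = 166.6 × 1.3 = 216.6 N·m clockwise.
Sandbag: 15 × 9.8 = 147 N down at 1.7 m → arm 1.7 m, τ = 147 × 1.7 = 249.9 N·m clockwise.
Battery pack: 19 × 9.8 = 186.2 N down at 2.2 m → arm 2.2 m, τ = 186.2 × 2.2 = 409.6 N·m clockwise.
Net moment of the loads = 1233 N·m clockwise.
The upward force F acts at the right end, arm 2.6 m, giving F × 2.6 counterclockwise.
Στ = 0 ⇒ F × 2.6 = 1233 ⇒ F = 1233 / 2.6 = 474 N.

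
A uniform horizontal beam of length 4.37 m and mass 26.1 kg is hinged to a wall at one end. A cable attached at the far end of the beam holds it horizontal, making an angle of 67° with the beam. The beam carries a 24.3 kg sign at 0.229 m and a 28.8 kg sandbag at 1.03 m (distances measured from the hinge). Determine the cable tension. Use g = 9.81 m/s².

About the hinge:
Beam weight: 26.1 × 9.81 = 256 N down at 2.185 m → arm 2.185 m, τ = 256 × 2.185 = 559.4 N·m clockwise.
Sign: 24.3 × 9.81 = 238.4 N down at 0.229 m → arm 0.229 m, τ = 238.4 × 0.229 = 54.59 N·m clockwise.
Sandbag: 28.8 × 9.81 = 282.5 N down at 1.03 m → arm 1.03 m, τ = 282.5 × 1.03 = 291 N·m clockwise.
Total clockwise load moment = 905 N·m.
The cable tension T acts at 4.37 m; only its component perpendicular to the beam, T sinθ, produces torque. sin 67° = 0.9205.
Στ = 0 ⇒ T × 4.37 × 0.9205 = 905 ⇒ T = 905 / 4.023 = 225 N.

T ≈ 225 N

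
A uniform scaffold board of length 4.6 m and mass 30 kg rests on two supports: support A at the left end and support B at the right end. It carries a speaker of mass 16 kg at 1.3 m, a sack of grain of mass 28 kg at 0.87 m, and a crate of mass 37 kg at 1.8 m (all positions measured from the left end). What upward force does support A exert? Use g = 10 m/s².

R_A ≈ 717 N

Sum moments about support B (its reaction then has zero moment arm).
Beam weight: 30 × 10 = 300 N down at 2.3 m → arm 2.3 m, τ = 300 × 2.3 = 690 N·m counterclockwise.
Speaker: 16 × 10 = 160 N down at 1.3 m → arm 3.3 m, τ = 160 × 3.3 = 528 N·m counterclockwise.
Sack of grain: 28 × 10 = 280 N down at 0.87 m → arm 3.73 m, τ = 280 × 3.73 = 1044 N·m counterclockwise.
Crate: 37 × 10 = 370 N down at 1.8 m → arm 2.8 m, τ = 370 × 2.8 = 1036 N·m counterclockwise.
Net load moment about support B = 3298 N·m counterclockwise.
Reaction R at support A is upward at 0 m, arm 4.6 m → moment R × 4.6 clockwise.
Setting net torque to zero: R × 4.6 = 3298 → R = 717 N.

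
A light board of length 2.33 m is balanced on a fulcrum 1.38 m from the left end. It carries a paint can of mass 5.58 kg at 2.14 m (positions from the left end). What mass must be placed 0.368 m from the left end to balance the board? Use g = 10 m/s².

About the fulcrum (at 1.38 m from the left end):
Paint can: 5.58 × 10 = 55.8 N down at 2.14 m → arm 0.76 m, τ = 55.8 × 0.76 = 42.41 N·m clockwise.
Net moment of known loads = 42.41 N·m clockwise.
An unknown mass m at 0.368 m has arm 1.012 m; its moment is m·g·1.012 counterclockwise.
Balancing moments: m × 10 × 1.012 = 42.41, giving m = 42.41 / (10 × 1.012) = 4.19 kg.

m ≈ 4.19 kg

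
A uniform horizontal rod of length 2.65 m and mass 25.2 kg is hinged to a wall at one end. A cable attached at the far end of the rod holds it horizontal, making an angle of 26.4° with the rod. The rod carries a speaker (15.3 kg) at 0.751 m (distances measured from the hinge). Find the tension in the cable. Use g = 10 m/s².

Taking torques about the hinge:
Beam weight: 25.2 × 10 = 252 N down at 1.325 m → arm 1.325 m, τ = 252 × 1.325 = 333.9 N·m clockwise.
Speaker: 15.3 × 10 = 153 N down at 0.751 m → arm 0.751 m, τ = 153 × 0.751 = 114.9 N·m clockwise.
Total clockwise load moment = 448.8 N·m.
The cable tension T acts at 2.65 m; only its component perpendicular to the rod, T sinθ, produces torque. sin 26.4° = 0.4446.
For rotational equilibrium, T × 2.65 × 0.4446 = 448.8, so T = 448.8 / 1.178 = 381 N.

T ≈ 381 N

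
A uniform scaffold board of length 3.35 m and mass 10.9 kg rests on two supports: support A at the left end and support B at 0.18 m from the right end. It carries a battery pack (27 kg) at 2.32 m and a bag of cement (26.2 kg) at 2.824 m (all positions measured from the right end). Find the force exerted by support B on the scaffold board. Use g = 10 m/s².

Choose support A as the axis so its reaction then has zero moment arm.
Beam weight: 10.9 × 10 = 109 N down at 1.675 m → arm 1.675 m, τ = 109 × 1.675 = 182.6 N·m clockwise.
Battery pack: 27 × 10 = 270 N down at 2.32 m → arm 1.03 m, τ = 270 × 1.03 = 278.1 N·m clockwise.
Bag of cement: 26.2 × 10 = 262 N down at 2.824 m → arm 0.526 m, τ = 262 × 0.526 = 137.8 N·m clockwise.
Net load moment about support A = 598.5 N·m clockwise.
Reaction R at support B is upward at 0.18 m, arm 3.17 m → moment R × 3.17 counterclockwise.
Στ = 0 ⇒ R × 3.17 = 598.5 ⇒ R = 189 N.

R_B ≈ 189 N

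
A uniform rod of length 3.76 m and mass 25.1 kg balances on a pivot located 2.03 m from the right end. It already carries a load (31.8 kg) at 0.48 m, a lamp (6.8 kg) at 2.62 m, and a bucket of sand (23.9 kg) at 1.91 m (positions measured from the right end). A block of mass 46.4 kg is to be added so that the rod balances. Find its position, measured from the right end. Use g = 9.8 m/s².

Taking torques about the pivot (at 2.03 m from the right end):
Beam weight: 25.1 × 9.8 = 246 N down at 1.88 m → arm 0.15 m, τ = 246 × 0.15 = 36.9 N·m clockwise.
Load: 31.8 × 9.8 = 311.6 N down at 0.48 m → arm 1.55 m, τ = 311.6 × 1.55 = 483 N·m clockwise.
Lamp: 6.8 × 9.8 = 66.64 N down at 2.62 m → arm 0.59 m, τ = 66.64 × 0.59 = 39.32 N·m counterclockwise.
Bucket of sand: 23.9 × 9.8 = 234.2 N down at 1.91 m → arm 0.12 m, τ = 234.2 × 0.12 = 28.1 N·m clockwise.
Net moment of existing loads = 508.7 N·m clockwise.
The block weighs 46.4 × 9.8 = 454.7 N and must supply an equal counterclockwise moment, so its lever arm about the pivot is 508.7 / 454.7 = 1.12 m.
That puts it at 2.03 + 1.12 = 3.15 m from the right end.

x ≈ 3.15 m from the right end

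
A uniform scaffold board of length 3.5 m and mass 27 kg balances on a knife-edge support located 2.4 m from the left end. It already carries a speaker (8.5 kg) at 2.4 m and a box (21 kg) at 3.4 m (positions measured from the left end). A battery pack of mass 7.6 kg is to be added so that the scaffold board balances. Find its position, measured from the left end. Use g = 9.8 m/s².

About the knife-edge support (at 2.4 m from the left end):
Beam weight: 27 × 9.8 = 264.6 N down at 1.75 m → arm 0.65 m, τ = 264.6 × 0.65 = 172 N·m counterclockwise.
Speaker: acts at the knife-edge support, moment arm 0 → no torque.
Box: 21 × 9.8 = 205.8 N down at 3.4 m → arm 1 m, τ = 205.8 × 1 = 205.8 N·m clockwise.
Net moment of existing loads = 33.8 N·m clockwise.
The battery pack weighs 7.6 × 9.8 = 74.48 N and must supply an equal counterclockwise moment, so its lever arm about the knife-edge support is 33.8 / 74.48 = 0.454 m.
That puts it at 2.4 − 0.454 = 1.95 m from the left end.

x ≈ 1.95 m from the left end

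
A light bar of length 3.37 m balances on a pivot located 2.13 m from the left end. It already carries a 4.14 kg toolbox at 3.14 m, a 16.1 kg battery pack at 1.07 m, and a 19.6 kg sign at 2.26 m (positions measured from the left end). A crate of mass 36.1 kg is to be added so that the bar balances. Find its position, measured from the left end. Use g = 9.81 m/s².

Taking torques about the pivot (at 2.13 m from the left end):
Toolbox: 4.14 × 9.81 = 40.61 N down at 3.14 m → arm 1.01 m, τ = 40.61 × 1.01 = 41.02 N·m clockwise.
Battery pack: 16.1 × 9.81 = 157.9 N down at 1.07 m → arm 1.06 m, τ = 157.9 × 1.06 = 167.4 N·m counterclockwise.
Sign: 19.6 × 9.81 = 192.3 N down at 2.26 m → arm 0.13 m, τ = 192.3 × 0.13 = 25 N·m clockwise.
Net moment of existing loads = 101.4 N·m counterclockwise.
The crate weighs 36.1 × 9.81 = 354.1 N and must supply an equal clockwise moment, so its lever arm about the pivot is 101.4 / 354.1 = 0.286 m.
That puts it at 2.13 + 0.286 = 2.42 m from the left end.

x ≈ 2.42 m from the left end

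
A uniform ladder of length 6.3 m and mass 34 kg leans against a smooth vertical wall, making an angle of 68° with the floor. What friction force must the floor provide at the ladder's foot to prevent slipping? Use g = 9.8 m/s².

Sum moments about the foot of the ladder (the floor normal and friction both act there and drop out).
Ladder weight 34×9.8 = 333.2 N acts at 3.15 m along the ladder; its horizontal arm is 3.15·cos68° = 1.18 m → τ = 393.2 N·m clockwise.
Wall normal N acts horizontally at the top; its moment arm is the height L sinθ = 6.3·sin68° = 5.841 m, counterclockwise.
Setting net torque to zero: N × 5.841 = 393.2 → N = 67.3 N.
ΣFx = 0: friction at the foot balances the wall's push, so f = N_wall = 67.3 N.

f ≈ 67.3 N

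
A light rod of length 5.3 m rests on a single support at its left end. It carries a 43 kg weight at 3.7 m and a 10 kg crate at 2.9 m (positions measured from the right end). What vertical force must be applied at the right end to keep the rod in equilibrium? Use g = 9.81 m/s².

About the left end:
Weight: 43 × 9.81 = 421.8 N down at 3.7 m → arm 1.6 m, τ = 421.8 × 1.6 = 674.9 N·m clockwise.
Crate: 10 × 9.81 = 98.1 N down at 2.9 m → arm 2.4 m, τ = 98.1 × 2.4 = 235.4 N·m clockwise.
Net moment of the loads = 910.3 N·m clockwise.
The upward force F acts at the right end, arm 5.3 m, giving F × 5.3 counterclockwise.
For rotational equilibrium, F × 5.3 = 910.3, so F = 910.3 / 5.3 = 172 N.

F ≈ 172 N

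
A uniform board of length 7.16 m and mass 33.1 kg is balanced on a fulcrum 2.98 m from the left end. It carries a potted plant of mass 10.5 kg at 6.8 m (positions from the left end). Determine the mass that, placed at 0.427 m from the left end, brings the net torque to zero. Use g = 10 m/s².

Sum moments about the fulcrum (at 2.98 m from the left end) (the support reaction has zero arm there).
Beam weight: 33.1 × 10 = 331 N down at 3.58 m → arm 0.6 m, τ = 331 × 0.6 = 198.6 N·m clockwise.
Potted plant: 10.5 × 10 = 105 N down at 6.8 m → arm 3.82 m, τ = 105 × 3.82 = 401.1 N·m clockwise.
Net moment of known loads = 599.7 N·m clockwise.
An unknown mass m at 0.427 m has arm 2.553 m; its moment is m·g·2.553 counterclockwise.
Balancing moments: m × 10 × 2.553 = 599.7, giving m = 599.7 / (10 × 2.553) = 23.5 kg.

m ≈ 23.5 kg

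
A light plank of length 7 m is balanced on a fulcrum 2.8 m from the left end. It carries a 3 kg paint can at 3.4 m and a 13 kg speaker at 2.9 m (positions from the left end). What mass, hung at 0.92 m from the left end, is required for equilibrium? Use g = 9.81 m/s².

m ≈ 1.65 kg

About the fulcrum (at 2.8 m from the left end):
Paint can: 3 × 9.81 = 29.43 N down at 3.4 m → arm 0.6 m, τ = 29.43 × 0.6 = 17.66 N·m clockwise.
Speaker: 13 × 9.81 = 127.5 N down at 2.9 m → arm 0.1 m, τ = 127.5 × 0.1 = 12.75 N·m clockwise.
Net moment of known loads = 30.41 N·m clockwise.
An unknown mass m at 0.92 m has arm 1.88 m; its moment is m·g·1.88 counterclockwise.
Setting net torque to zero: m × 9.81 × 1.88 = 30.41 → m = 30.41 / (9.81 × 1.88) = 1.65 kg.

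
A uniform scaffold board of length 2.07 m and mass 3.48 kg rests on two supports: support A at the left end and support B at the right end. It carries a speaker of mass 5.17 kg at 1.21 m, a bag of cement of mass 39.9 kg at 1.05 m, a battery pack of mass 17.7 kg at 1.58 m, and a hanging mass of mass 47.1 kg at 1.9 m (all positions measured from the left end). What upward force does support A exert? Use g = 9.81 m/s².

Sum moments about support B (its reaction then has zero moment arm).
Beam weight: 3.48 × 9.81 = 34.14 N down at 1.035 m → arm 1.035 m, τ = 34.14 × 1.035 = 35.33 N·m counterclockwise.
Speaker: 5.17 × 9.81 = 50.72 N down at 1.21 m → arm 0.86 m, τ = 50.72 × 0.86 = 43.62 N·m counterclockwise.
Bag of cement: 39.9 × 9.81 = 391.4 N down at 1.05 m → arm 1.02 m, τ = 391.4 × 1.02 = 399.2 N·m counterclockwise.
Battery pack: 17.7 × 9.81 = 173.6 N down at 1.58 m → arm 0.49 m, τ = 173.6 × 0.49 = 85.06 N·m counterclockwise.
Hanging mass: 47.1 × 9.81 = 462.1 N down at 1.9 m → arm 0.17 m, τ = 462.1 × 0.17 = 78.56 N·m counterclockwise.
Net load moment about support B = 641.8 N·m counterclockwise.
Reaction R at support A is upward at 0 m, arm 2.07 m → moment R × 2.07 clockwise.
Στ = 0 ⇒ R × 2.07 = 641.8 ⇒ R = 310 N.

R_A ≈ 310 N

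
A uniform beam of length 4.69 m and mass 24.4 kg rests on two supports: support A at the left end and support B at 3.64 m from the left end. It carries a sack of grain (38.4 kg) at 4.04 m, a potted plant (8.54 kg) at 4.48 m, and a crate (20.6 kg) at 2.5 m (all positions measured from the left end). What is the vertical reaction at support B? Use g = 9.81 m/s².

R_B ≈ 814 N

Taking torques about support A:
Beam weight: 24.4 × 9.81 = 239.4 N down at 2.345 m → arm 2.345 m, τ = 239.4 × 2.345 = 561.4 N·m clockwise.
Sack of grain: 38.4 × 9.81 = 376.7 N down at 4.04 m → arm 4.04 m, τ = 376.7 × 4.04 = 1522 N·m clockwise.
Potted plant: 8.54 × 9.81 = 83.78 N down at 4.48 m → arm 4.48 m, τ = 83.78 × 4.48 = 375.3 N·m clockwise.
Crate: 20.6 × 9.81 = 202.1 N down at 2.5 m → arm 2.5 m, τ = 202.1 × 2.5 = 505.2 N·m clockwise.
Net load moment about support A = 2964 N·m clockwise.
Reaction R at support B is upward at 3.64 m, arm 3.64 m → moment R × 3.64 counterclockwise.
For rotational equilibrium, R × 3.64 = 2964, so R = 814 N.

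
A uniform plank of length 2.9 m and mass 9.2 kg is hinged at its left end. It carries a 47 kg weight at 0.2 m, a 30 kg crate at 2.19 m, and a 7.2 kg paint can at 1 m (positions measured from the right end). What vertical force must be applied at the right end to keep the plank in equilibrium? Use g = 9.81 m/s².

Choose the left end as the axis so the unknown pivot reaction has zero arm there.
Beam weight: 9.2 × 9.81 = 90.25 N down at 1.45 m → arm 1.45 m, τ = 90.25 × 1.45 = 130.9 N·m clockwise.
Weight: 47 × 9.81 = 461.1 N down at 0.2 m → arm 2.7 m, τ = 461.1 × 2.7 = 1245 N·m clockwise.
Crate: 30 × 9.81 = 294.3 N down at 2.19 m → arm 0.71 m, τ = 294.3 × 0.71 = 209 N·m clockwise.
Paint can: 7.2 × 9.81 = 70.63 N down at 1 m → arm 1.9 m, τ = 70.63 × 1.9 = 134.2 N·m clockwise.
Net moment of the loads = 1719 N·m clockwise.
The upward force F acts at the right end, arm 2.9 m, giving F × 2.9 counterclockwise.
For rotational equilibrium, F × 2.9 = 1719, so F = 1719 / 2.9 = 593 N.

F ≈ 593 N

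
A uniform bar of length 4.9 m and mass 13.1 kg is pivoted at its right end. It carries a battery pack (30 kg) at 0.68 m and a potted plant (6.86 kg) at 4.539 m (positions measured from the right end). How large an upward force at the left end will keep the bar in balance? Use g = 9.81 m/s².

Sum moments about the right end (the unknown pivot reaction has zero arm there).
Beam weight: 13.1 × 9.81 = 128.5 N down at 2.45 m → arm 2.45 m, τ = 128.5 × 2.45 = 314.8 N·m counterclockwise.
Battery pack: 30 × 9.81 = 294.3 N down at 0.68 m → arm 0.68 m, τ = 294.3 × 0.68 = 200.1 N·m counterclockwise.
Potted plant: 6.86 × 9.81 = 67.3 N down at 4.539 m → arm 4.539 m, τ = 67.3 × 4.539 = 305.5 N·m counterclockwise.
Net moment of the loads = 820.4 N·m counterclockwise.
The upward force F acts at the left end, arm 4.9 m, giving F × 4.9 clockwise.
Balancing moments: F × 4.9 = 820.4, giving F = 820.4 / 4.9 = 167 N.

F ≈ 167 N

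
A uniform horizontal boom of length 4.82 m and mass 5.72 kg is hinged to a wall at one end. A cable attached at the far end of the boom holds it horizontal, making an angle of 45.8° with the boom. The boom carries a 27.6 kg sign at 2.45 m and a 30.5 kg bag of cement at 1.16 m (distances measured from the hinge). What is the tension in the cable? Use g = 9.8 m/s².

Taking torques about the hinge:
Beam weight: 5.72 × 9.8 = 56.06 N down at 2.41 m → arm 2.41 m, τ = 56.06 × 2.41 = 135.1 N·m clockwise.
Sign: 27.6 × 9.8 = 270.5 N down at 2.45 m → arm 2.45 m, τ = 270.5 × 2.45 = 662.7 N·m clockwise.
Bag of cement: 30.5 × 9.8 = 298.9 N down at 1.16 m → arm 1.16 m, τ = 298.9 × 1.16 = 346.7 N·m clockwise.
Total clockwise load moment = 1144 N·m.
The cable tension T acts at 4.82 m; only its component perpendicular to the boom, T sinθ, produces torque. sin 45.8° = 0.7169.
Στ = 0 ⇒ T × 4.82 × 0.7169 = 1144 ⇒ T = 1144 / 3.455 = 331 N.

T ≈ 331 N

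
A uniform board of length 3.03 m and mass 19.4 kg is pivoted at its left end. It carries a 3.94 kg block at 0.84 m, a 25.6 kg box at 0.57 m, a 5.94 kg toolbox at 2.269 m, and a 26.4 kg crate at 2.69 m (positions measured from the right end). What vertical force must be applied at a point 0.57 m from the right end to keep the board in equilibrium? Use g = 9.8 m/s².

F ≈ 456 N

About the left end:
Beam weight: 19.4 × 9.8 = 190.1 N down at 1.515 m → arm 1.515 m, τ = 190.1 × 1.515 = 288 N·m clockwise.
Block: 3.94 × 9.8 = 38.61 N down at 0.84 m → arm 2.19 m, τ = 38.61 × 2.19 = 84.56 N·m clockwise.
Box: 25.6 × 9.8 = 250.9 N down at 0.57 m → arm 2.46 m, τ = 250.9 × 2.46 = 617.2 N·m clockwise.
Toolbox: 5.94 × 9.8 = 58.21 N down at 2.269 m → arm 0.761 m, τ = 58.21 × 0.761 = 44.3 N·m clockwise.
Crate: 26.4 × 9.8 = 258.7 N down at 2.69 m → arm 0.34 m, τ = 258.7 × 0.34 = 87.96 N·m clockwise.
Net moment of the loads = 1122 N·m clockwise.
The upward force F acts at a point 0.57 m from the right end, arm 2.46 m, giving F × 2.46 counterclockwise.
Setting net torque to zero: F × 2.46 = 1122 → F = 1122 / 2.46 = 456 N.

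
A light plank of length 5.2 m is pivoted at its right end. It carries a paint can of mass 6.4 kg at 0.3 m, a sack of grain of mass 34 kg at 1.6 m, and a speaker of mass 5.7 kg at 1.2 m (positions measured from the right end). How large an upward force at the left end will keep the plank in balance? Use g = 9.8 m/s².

F ≈ 119 N

Choose the right end as the axis so the unknown pivot reaction has zero arm there.
Paint can: 6.4 × 9.8 = 62.72 N down at 0.3 m → arm 0.3 m, τ = 62.72 × 0.3 = 18.82 N·m counterclockwise.
Sack of grain: 34 × 9.8 = 333.2 N down at 1.6 m → arm 1.6 m, τ = 333.2 × 1.6 = 533.1 N·m counterclockwise.
Speaker: 5.7 × 9.8 = 55.86 N down at 1.2 m → arm 1.2 m, τ = 55.86 × 1.2 = 67.03 N·m counterclockwise.
Net moment of the loads = 619 N·m counterclockwise.
The upward force F acts at the left end, arm 5.2 m, giving F × 5.2 clockwise.
Στ = 0 ⇒ F × 5.2 = 619 ⇒ F = 619 / 5.2 = 119 N.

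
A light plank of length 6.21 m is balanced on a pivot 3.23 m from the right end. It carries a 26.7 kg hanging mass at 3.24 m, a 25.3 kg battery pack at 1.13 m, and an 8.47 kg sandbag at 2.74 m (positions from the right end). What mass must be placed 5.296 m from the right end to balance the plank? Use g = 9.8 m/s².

m ≈ 27.6 kg

Take moments about the pivot (at 3.23 m from the right end).
Hanging mass: 26.7 × 9.8 = 261.7 N down at 3.24 m → arm 0.01 m, τ = 261.7 × 0.01 = 2.617 N·m counterclockwise.
Battery pack: 25.3 × 9.8 = 247.9 N down at 1.13 m → arm 2.1 m, τ = 247.9 × 2.1 = 520.6 N·m clockwise.
Sandbag: 8.47 × 9.8 = 83.01 N down at 2.74 m → arm 0.49 m, τ = 83.01 × 0.49 = 40.67 N·m clockwise.
Net moment of known loads = 558.7 N·m clockwise.
An unknown mass m at 5.296 m has arm 2.066 m; its moment is m·g·2.066 counterclockwise.
For rotational equilibrium, m × 9.8 × 2.066 = 558.7, so m = 558.7 / (9.8 × 2.066) = 27.6 kg.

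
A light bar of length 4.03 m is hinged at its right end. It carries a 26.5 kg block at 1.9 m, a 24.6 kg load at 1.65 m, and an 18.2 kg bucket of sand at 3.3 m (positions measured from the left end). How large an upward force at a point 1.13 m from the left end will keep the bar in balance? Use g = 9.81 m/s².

F ≈ 434 N

Taking torques about the right end:
Block: 26.5 × 9.81 = 260 N down at 1.9 m → arm 2.13 m, τ = 260 × 2.13 = 553.8 N·m counterclockwise.
Load: 24.6 × 9.81 = 241.3 N down at 1.65 m → arm 2.38 m, τ = 241.3 × 2.38 = 574.3 N·m counterclockwise.
Bucket of sand: 18.2 × 9.81 = 178.5 N down at 3.3 m → arm 0.73 m, τ = 178.5 × 0.73 = 130.3 N·m counterclockwise.
Net moment of the loads = 1258 N·m counterclockwise.
The upward force F acts at a point 1.13 m from the left end, arm 2.9 m, giving F × 2.9 clockwise.
Setting net torque to zero: F × 2.9 = 1258 → F = 1258 / 2.9 = 434 N.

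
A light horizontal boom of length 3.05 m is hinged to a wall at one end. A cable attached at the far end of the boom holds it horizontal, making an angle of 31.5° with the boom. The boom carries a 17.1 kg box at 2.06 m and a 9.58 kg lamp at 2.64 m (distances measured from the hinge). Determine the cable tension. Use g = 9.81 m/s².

T ≈ 373 N

About the hinge:
Box: 17.1 × 9.81 = 167.8 N down at 2.06 m → arm 2.06 m, τ = 167.8 × 2.06 = 345.7 N·m clockwise.
Lamp: 9.58 × 9.81 = 93.98 N down at 2.64 m → arm 2.64 m, τ = 93.98 × 2.64 = 248.1 N·m clockwise.
Total clockwise load moment = 593.8 N·m.
The cable tension T acts at 3.05 m; only its component perpendicular to the boom, T sinθ, produces torque. sin 31.5° = 0.5225.
Setting net torque to zero: T × 3.05 × 0.5225 = 593.8 → T = 593.8 / 1.594 = 373 N.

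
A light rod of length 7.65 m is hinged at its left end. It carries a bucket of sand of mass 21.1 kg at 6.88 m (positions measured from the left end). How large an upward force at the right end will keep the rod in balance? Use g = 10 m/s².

Sum moments about the left end (the unknown pivot reaction has zero arm there).
Bucket of sand: 21.1 × 10 = 211 N down at 6.88 m → arm 6.88 m, τ = 211 × 6.88 = 1452 N·m clockwise.
Net moment of the loads = 1452 N·m clockwise.
The upward force F acts at the right end, arm 7.65 m, giving F × 7.65 counterclockwise.
Στ = 0 ⇒ F × 7.65 = 1452 ⇒ F = 1452 / 7.65 = 190 N.

F ≈ 190 N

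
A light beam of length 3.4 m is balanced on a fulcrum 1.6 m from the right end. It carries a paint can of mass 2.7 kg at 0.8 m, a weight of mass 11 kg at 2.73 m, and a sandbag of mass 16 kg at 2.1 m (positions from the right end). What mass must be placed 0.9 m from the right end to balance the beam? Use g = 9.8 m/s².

About the fulcrum (at 1.6 m from the right end):
Paint can: 2.7 × 9.8 = 26.46 N down at 0.8 m → arm 0.8 m, τ = 26.46 × 0.8 = 21.17 N·m clockwise.
Weight: 11 × 9.8 = 107.8 N down at 2.73 m → arm 1.13 m, τ = 107.8 × 1.13 = 121.8 N·m counterclockwise.
Sandbag: 16 × 9.8 = 156.8 N down at 2.1 m → arm 0.5 m, τ = 156.8 × 0.5 = 78.4 N·m counterclockwise.
Net moment of known loads = 179 N·m counterclockwise.
An unknown mass m at 0.9 m has arm 0.7 m; its moment is m·g·0.7 clockwise.
Στ = 0 ⇒ m × 9.8 × 0.7 = 179 ⇒ m = 179 / (9.8 × 0.7) = 26.1 kg.

m ≈ 26.1 kg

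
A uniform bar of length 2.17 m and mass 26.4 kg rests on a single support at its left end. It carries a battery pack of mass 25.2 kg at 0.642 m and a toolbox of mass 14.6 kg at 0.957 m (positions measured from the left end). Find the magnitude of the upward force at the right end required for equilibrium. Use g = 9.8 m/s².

F ≈ 266 N

Sum moments about the left end (the unknown pivot reaction has zero arm there).
Beam weight: 26.4 × 9.8 = 258.7 N down at 1.085 m → arm 1.085 m, τ = 258.7 × 1.085 = 280.7 N·m clockwise.
Battery pack: 25.2 × 9.8 = 247 N down at 0.642 m → arm 0.642 m, τ = 247 × 0.642 = 158.6 N·m clockwise.
Toolbox: 14.6 × 9.8 = 143.1 N down at 0.957 m → arm 0.957 m, τ = 143.1 × 0.957 = 136.9 N·m clockwise.
Net moment of the loads = 576.2 N·m clockwise.
The upward force F acts at the right end, arm 2.17 m, giving F × 2.17 counterclockwise.
Balancing moments: F × 2.17 = 576.2, giving F = 576.2 / 2.17 = 266 N.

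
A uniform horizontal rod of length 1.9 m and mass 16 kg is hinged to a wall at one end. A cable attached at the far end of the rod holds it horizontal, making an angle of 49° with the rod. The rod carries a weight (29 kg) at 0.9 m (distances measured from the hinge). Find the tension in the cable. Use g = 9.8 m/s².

Taking torques about the hinge:
Beam weight: 16 × 9.8 = 156.8 N down at 0.95 m → arm 0.95 m, τ = 156.8 × 0.95 = 149 N·m clockwise.
Weight: 29 × 9.8 = 284.2 N down at 0.9 m → arm 0.9 m, τ = 284.2 × 0.9 = 255.8 N·m clockwise.
Total clockwise load moment = 404.8 N·m.
The cable tension T acts at 1.9 m; only its component perpendicular to the rod, T sinθ, produces torque. sin 49° = 0.7547.
Balancing moments: T × 1.9 × 0.7547 = 404.8, giving T = 404.8 / 1.434 = 282 N.

T ≈ 282 N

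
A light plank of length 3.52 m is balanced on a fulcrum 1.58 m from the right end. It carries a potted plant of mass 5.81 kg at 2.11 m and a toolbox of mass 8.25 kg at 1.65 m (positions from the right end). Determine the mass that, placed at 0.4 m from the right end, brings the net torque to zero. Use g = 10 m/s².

m ≈ 3.1 kg

Taking torques about the fulcrum (at 1.58 m from the right end):
Potted plant: 5.81 × 10 = 58.1 N down at 2.11 m → arm 0.53 m, τ = 58.1 × 0.53 = 30.79 N·m counterclockwise.
Toolbox: 8.25 × 10 = 82.5 N down at 1.65 m → arm 0.07 m, τ = 82.5 × 0.07 = 5.775 N·m counterclockwise.
Net moment of known loads = 36.56 N·m counterclockwise.
An unknown mass m at 0.4 m has arm 1.18 m; its moment is m·g·1.18 clockwise.
For rotational equilibrium, m × 10 × 1.18 = 36.56, so m = 36.56 / (10 × 1.18) = 3.1 kg.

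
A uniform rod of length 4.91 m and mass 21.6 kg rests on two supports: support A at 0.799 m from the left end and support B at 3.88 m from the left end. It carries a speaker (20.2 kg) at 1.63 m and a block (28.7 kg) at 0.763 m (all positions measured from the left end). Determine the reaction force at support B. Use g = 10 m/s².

Take moments about support A.
Beam weight: 21.6 × 10 = 216 N down at 2.455 m → arm 1.656 m, τ = 216 × 1.656 = 357.7 N·m clockwise.
Speaker: 20.2 × 10 = 202 N down at 1.63 m → arm 0.831 m, τ = 202 × 0.831 = 167.9 N·m clockwise.
Block: 28.7 × 10 = 287 N down at 0.763 m → arm 0.036 m, τ = 287 × 0.036 = 10.33 N·m counterclockwise.
Net load moment about support A = 515.3 N·m clockwise.
Reaction R at support B is upward at 3.88 m, arm 3.081 m → moment R × 3.081 counterclockwise.
Balancing moments: R × 3.081 = 515.3, giving R = 167 N.

R_B ≈ 167 N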